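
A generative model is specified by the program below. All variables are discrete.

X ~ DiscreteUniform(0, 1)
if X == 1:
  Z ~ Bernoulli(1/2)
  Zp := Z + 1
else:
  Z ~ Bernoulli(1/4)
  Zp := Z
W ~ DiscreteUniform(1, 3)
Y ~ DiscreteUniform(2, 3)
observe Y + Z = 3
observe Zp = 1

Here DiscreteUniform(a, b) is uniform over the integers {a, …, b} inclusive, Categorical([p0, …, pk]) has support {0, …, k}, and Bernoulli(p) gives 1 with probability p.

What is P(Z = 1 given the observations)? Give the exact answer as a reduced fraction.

Enumerate traces; 6 have nonzero weight after conditioning:
  (X=0, Z=1, W=1, Y=2) weight 1/48
  (X=0, Z=1, W=2, Y=2) weight 1/48
  (X=0, Z=1, W=3, Y=2) weight 1/48
  (X=1, Z=0, W=1, Y=3) weight 1/24
  (X=1, Z=0, W=2, Y=3) weight 1/24
  (X=1, Z=0, W=3, Y=3) weight 1/24
Group by Z:
  weight(Z=0) = 1/8
  weight(Z=1) = 1/16
Total weight = 1/8 + 1/16 = 3/16
P(Z=0 | obs) = 1/8 / 3/16 = 2/3
P(Z=1 | obs) = 1/16 / 3/16 = 1/3

P(Z = 1 | obs) = 1/3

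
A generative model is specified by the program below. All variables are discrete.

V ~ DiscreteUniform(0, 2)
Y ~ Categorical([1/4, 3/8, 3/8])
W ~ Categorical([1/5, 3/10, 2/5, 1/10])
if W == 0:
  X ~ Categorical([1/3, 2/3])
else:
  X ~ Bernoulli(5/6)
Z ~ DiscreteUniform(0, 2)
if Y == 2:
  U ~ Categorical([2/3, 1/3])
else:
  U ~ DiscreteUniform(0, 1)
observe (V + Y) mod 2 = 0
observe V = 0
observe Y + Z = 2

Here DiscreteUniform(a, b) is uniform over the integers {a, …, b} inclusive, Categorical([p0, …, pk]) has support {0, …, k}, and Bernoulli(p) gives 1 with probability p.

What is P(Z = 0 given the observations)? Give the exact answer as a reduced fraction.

Enumerate traces; 32 have nonzero weight after conditioning:
  (V=0, Y=0, W=0, X=0, Z=2, U=0) weight 1/1080
  (V=0, Y=0, W=0, X=0, Z=2, U=1) weight 1/1080
  (V=0, Y=0, W=0, X=1, Z=2, U=0) weight 1/540
  (V=0, Y=0, W=0, X=1, Z=2, U=1) weight 1/540
  (V=0, Y=0, W=1, X=0, Z=2, U=0) weight 1/1440
  (V=0, Y=0, W=1, X=0, Z=2, U=1) weight 1/1440
  (V=0, Y=0, W=1, X=1, Z=2, U=0) weight 1/288
  (V=0, Y=0, W=1, X=1, Z=2, U=1) weight 1/288
  (V=0, Y=2, W=0, X=0, Z=0, U=0) weight 1/540
  … 23 more
Group by Z:
  weight(Z=0) = 1/24
  weight(Z=2) = 1/36
Total weight = 1/24 + 1/36 = 5/72
P(Z=0 | obs) = 1/24 / 5/72 = 3/5
P(Z=2 | obs) = 1/36 / 5/72 = 2/5

P(Z = 0 | obs) = 3/5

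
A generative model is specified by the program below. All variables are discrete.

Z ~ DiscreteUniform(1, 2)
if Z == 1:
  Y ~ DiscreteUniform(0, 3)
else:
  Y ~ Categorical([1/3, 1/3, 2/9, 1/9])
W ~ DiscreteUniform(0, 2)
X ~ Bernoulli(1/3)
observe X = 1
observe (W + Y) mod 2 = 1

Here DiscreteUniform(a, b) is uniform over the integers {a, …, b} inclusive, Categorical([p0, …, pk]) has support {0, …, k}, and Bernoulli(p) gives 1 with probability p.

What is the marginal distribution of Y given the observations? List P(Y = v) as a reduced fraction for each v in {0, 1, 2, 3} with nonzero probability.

Enumerate traces; 12 have nonzero weight after conditioning:
  (Z=1, Y=0, W=1, X=1) weight 1/72
  (Z=1, Y=1, W=0, X=1) weight 1/72
  (Z=1, Y=1, W=2, X=1) weight 1/72
  (Z=1, Y=2, W=1, X=1) weight 1/72
  (Z=1, Y=3, W=0, X=1) weight 1/72
  (Z=1, Y=3, W=2, X=1) weight 1/72
  (Z=2, Y=0, W=1, X=1) weight 1/54
  (Z=2, Y=1, W=0, X=1) weight 1/54
  … 4 more
Group by Y:
  weight(Y=0) = 7/216
  weight(Y=1) = 7/108
  weight(Y=2) = 17/648
  weight(Y=3) = 13/324
Total weight = 7/216 + 7/108 + 17/648 + 13/324 = 53/324
P(Y=0 | obs) = 7/216 / 53/324 = 21/106
P(Y=1 | obs) = 7/108 / 53/324 = 21/53
P(Y=2 | obs) = 17/648 / 53/324 = 17/106
P(Y=3 | obs) = 13/324 / 53/324 = 13/53

P(Y=0) = 21/106, P(Y=1) = 21/53, P(Y=2) = 17/106, P(Y=3) = 13/53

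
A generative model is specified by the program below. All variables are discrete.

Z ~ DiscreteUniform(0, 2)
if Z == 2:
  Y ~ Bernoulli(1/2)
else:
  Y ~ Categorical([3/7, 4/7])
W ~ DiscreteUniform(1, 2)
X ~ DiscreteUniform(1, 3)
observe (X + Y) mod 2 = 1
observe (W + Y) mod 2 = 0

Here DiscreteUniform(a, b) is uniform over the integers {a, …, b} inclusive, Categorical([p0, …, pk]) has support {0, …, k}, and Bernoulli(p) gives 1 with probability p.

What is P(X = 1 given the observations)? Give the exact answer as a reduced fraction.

P(X = 1 | obs) = 19/61

Enumerate traces; 9 have nonzero weight after conditioning:
  (Z=0, Y=0, W=2, X=1) weight 1/42
  (Z=0, Y=0, W=2, X=3) weight 1/42
  (Z=0, Y=1, W=1, X=2) weight 2/63
  (Z=1, Y=0, W=2, X=1) weight 1/42
  (Z=1, Y=0, W=2, X=3) weight 1/42
  (Z=1, Y=1, W=1, X=2) weight 2/63
  (Z=2, Y=0, W=2, X=1) weight 1/36
  (Z=2, Y=0, W=2, X=3) weight 1/36
  … 1 more
Group by X:
  weight(X=1) = 19/252
  weight(X=2) = 23/252
  weight(X=3) = 19/252
Total weight = 19/252 + 23/252 + 19/252 = 61/252
P(X=1 | obs) = 19/252 / 61/252 = 19/61
P(X=2 | obs) = 23/252 / 61/252 = 23/61
P(X=3 | obs) = 19/252 / 61/252 = 19/61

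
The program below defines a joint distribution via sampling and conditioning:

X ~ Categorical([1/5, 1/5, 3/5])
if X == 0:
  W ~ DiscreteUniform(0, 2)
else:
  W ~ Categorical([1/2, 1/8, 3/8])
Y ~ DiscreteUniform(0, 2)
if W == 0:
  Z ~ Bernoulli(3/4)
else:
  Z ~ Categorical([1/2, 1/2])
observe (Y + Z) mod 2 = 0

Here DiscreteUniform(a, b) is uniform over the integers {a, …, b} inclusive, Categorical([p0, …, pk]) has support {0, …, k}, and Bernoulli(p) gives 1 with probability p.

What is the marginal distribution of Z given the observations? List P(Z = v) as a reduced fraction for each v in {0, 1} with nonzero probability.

P(Z=0) = 46/83, P(Z=1) = 37/83

Enumerate traces; 27 have nonzero weight after conditioning:
  (X=0, W=0, Y=0, Z=0) weight 1/180
  (X=0, W=0, Y=1, Z=1) weight 1/60
  (X=0, W=0, Y=2, Z=0) weight 1/180
  (X=0, W=1, Y=0, Z=0) weight 1/90
  (X=0, W=1, Y=1, Z=1) weight 1/90
  (X=0, W=1, Y=2, Z=0) weight 1/90
  (X=0, W=2, Y=0, Z=0) weight 1/90
  (X=0, W=2, Y=1, Z=1) weight 1/90
  … 19 more
Group by Z:
  weight(Z=0) = 23/90
  weight(Z=1) = 37/180
Total weight = 23/90 + 37/180 = 83/180
P(Z=0 | obs) = 23/90 / 83/180 = 46/83
P(Z=1 | obs) = 37/180 / 83/180 = 37/83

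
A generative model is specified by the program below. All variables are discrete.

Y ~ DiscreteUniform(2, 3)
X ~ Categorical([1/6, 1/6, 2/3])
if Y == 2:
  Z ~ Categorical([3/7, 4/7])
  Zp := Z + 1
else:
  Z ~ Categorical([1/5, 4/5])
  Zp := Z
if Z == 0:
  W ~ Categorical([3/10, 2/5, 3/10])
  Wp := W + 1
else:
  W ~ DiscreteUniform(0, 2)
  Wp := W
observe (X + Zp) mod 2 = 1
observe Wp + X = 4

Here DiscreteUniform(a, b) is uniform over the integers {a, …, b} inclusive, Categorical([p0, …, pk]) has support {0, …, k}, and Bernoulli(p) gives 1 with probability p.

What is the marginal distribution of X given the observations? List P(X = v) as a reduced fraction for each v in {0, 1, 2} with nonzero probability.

P(X=1) = 63/1903, P(X=2) = 1840/1903

Enumerate traces; 3 have nonzero weight after conditioning:
  (Y=2, X=2, Z=0, W=1) weight 2/35
  (Y=3, X=1, Z=0, W=2) weight 1/200
  (Y=3, X=2, Z=1, W=2) weight 4/45
Group by X:
  weight(X=1) = 1/200
  weight(X=2) = 46/315
Total weight = 1/200 + 46/315 = 1903/12600
P(X=1 | obs) = 1/200 / 1903/12600 = 63/1903
P(X=2 | obs) = 46/315 / 1903/12600 = 1840/1903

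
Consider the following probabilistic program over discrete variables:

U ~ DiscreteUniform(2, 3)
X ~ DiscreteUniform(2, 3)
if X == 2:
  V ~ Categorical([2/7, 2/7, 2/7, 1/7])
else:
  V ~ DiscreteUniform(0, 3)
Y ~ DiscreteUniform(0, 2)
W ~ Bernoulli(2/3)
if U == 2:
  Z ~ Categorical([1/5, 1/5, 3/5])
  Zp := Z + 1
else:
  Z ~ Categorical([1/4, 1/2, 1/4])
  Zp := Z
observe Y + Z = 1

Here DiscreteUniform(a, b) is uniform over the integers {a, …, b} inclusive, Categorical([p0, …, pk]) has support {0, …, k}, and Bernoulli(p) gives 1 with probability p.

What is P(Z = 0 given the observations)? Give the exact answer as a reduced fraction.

P(Z = 0 | obs) = 9/23

Enumerate traces; 64 have nonzero weight after conditioning:
  (U=2, X=2, V=0, Y=0, W=0, Z=1) weight 1/630
  (U=2, X=2, V=0, Y=0, W=1, Z=1) weight 1/315
  (U=2, X=2, V=0, Y=1, W=0, Z=0) weight 1/630
  (U=2, X=2, V=0, Y=1, W=1, Z=0) weight 1/315
  (U=2, X=2, V=1, Y=0, W=0, Z=1) weight 1/630
  (U=2, X=2, V=1, Y=0, W=1, Z=1) weight 1/315
  (U=2, X=2, V=1, Y=1, W=0, Z=0) weight 1/630
  (U=2, X=2, V=1, Y=1, W=1, Z=0) weight 1/315
  … 56 more
Group by Z:
  weight(Z=0) = 3/40
  weight(Z=1) = 7/60
Total weight = 3/40 + 7/60 = 23/120
P(Z=0 | obs) = 3/40 / 23/120 = 9/23
P(Z=1 | obs) = 7/60 / 23/120 = 14/23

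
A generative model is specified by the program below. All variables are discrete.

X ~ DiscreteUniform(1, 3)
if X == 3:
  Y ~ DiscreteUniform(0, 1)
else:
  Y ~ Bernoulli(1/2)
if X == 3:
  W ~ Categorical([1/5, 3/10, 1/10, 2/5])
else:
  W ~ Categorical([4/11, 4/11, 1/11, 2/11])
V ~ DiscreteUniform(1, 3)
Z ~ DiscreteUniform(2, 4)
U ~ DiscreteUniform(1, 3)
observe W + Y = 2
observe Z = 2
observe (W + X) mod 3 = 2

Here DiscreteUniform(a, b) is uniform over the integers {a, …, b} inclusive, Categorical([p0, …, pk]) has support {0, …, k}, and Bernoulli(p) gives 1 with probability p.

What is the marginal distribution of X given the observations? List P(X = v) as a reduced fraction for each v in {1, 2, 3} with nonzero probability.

P(X=1) = 40/51, P(X=3) = 11/51

Enumerate traces; 18 have nonzero weight after conditioning:
  (X=1, Y=1, W=1, V=1, Z=2, U=1) weight 2/891
  (X=1, Y=1, W=1, V=1, Z=2, U=2) weight 2/891
  (X=1, Y=1, W=1, V=1, Z=2, U=3) weight 2/891
  (X=1, Y=1, W=1, V=2, Z=2, U=1) weight 2/891
  (X=1, Y=1, W=1, V=2, Z=2, U=2) weight 2/891
  (X=1, Y=1, W=1, V=2, Z=2, U=3) weight 2/891
  (X=1, Y=1, W=1, V=3, Z=2, U=1) weight 2/891
  (X=1, Y=1, W=1, V=3, Z=2, U=2) weight 2/891
  (X=3, Y=0, W=2, V=1, Z=2, U=1) weight 1/1620
  … 9 more
Group by X:
  weight(X=1) = 2/99
  weight(X=3) = 1/180
Total weight = 2/99 + 1/180 = 17/660
P(X=1 | obs) = 2/99 / 17/660 = 40/51
P(X=3 | obs) = 1/180 / 17/660 = 11/51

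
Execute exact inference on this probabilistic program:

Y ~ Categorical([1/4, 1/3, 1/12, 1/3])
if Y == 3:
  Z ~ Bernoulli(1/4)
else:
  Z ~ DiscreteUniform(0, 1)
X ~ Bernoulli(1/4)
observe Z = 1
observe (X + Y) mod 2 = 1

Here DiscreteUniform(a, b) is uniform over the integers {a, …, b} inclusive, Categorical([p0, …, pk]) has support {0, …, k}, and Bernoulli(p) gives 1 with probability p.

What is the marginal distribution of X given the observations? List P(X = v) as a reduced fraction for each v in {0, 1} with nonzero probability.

Enumerate traces; 4 have nonzero weight after conditioning:
  (Y=0, Z=1, X=1) weight 1/32
  (Y=1, Z=1, X=0) weight 1/8
  (Y=2, Z=1, X=1) weight 1/96
  (Y=3, Z=1, X=0) weight 1/16
Group by X:
  weight(X=0) = 3/16
  weight(X=1) = 1/24
Total weight = 3/16 + 1/24 = 11/48
P(X=0 | obs) = 3/16 / 11/48 = 9/11
P(X=1 | obs) = 1/24 / 11/48 = 2/11

P(X=0) = 9/11, P(X=1) = 2/11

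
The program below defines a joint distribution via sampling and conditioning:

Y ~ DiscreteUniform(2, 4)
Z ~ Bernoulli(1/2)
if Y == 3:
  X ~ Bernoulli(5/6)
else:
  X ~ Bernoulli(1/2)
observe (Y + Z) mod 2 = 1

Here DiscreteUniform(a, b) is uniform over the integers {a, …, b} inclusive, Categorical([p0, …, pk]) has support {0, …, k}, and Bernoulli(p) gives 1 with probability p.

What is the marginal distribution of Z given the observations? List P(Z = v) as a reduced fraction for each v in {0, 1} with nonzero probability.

P(Z=0) = 1/3, P(Z=1) = 2/3

Enumerate traces; 6 have nonzero weight after conditioning:
  (Y=2, Z=1, X=0) weight 1/12
  (Y=2, Z=1, X=1) weight 1/12
  (Y=3, Z=0, X=0) weight 1/36
  (Y=3, Z=0, X=1) weight 5/36
  (Y=4, Z=1, X=0) weight 1/12
  (Y=4, Z=1, X=1) weight 1/12
Group by Z:
  weight(Z=0) = 1/6
  weight(Z=1) = 1/3
Total weight = 1/6 + 1/3 = 1/2
P(Z=0 | obs) = 1/6 / 1/2 = 1/3
P(Z=1 | obs) = 1/3 / 1/2 = 2/3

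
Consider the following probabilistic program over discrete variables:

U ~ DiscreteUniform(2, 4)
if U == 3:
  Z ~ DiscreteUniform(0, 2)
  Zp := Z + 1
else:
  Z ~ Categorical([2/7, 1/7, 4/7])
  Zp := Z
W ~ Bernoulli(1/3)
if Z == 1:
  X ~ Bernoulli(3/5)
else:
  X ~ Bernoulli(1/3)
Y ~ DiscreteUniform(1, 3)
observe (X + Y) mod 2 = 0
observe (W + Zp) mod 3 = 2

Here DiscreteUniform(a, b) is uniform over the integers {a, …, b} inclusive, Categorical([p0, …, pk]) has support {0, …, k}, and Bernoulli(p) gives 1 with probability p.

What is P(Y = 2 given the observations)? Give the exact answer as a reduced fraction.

P(Y = 2 | obs) = 67/158

Enumerate traces; 18 have nonzero weight after conditioning:
  (U=2, Z=1, W=1, X=0, Y=2) weight 2/945
  (U=2, Z=1, W=1, X=1, Y=1) weight 1/315
  (U=2, Z=1, W=1, X=1, Y=3) weight 1/315
  (U=2, Z=2, W=0, X=0, Y=2) weight 16/567
  (U=2, Z=2, W=0, X=1, Y=1) weight 8/567
  (U=2, Z=2, W=0, X=1, Y=3) weight 8/567
  (U=3, Z=0, W=1, X=0, Y=2) weight 2/243
  (U=3, Z=0, W=1, X=1, Y=1) weight 1/243
  … 10 more
Group by Y:
  weight(Y=1) = 13/243
  weight(Y=2) = 134/1701
  weight(Y=3) = 13/243
Total weight = 13/243 + 134/1701 + 13/243 = 316/1701
P(Y=1 | obs) = 13/243 / 316/1701 = 91/316
P(Y=2 | obs) = 134/1701 / 316/1701 = 67/158
P(Y=3 | obs) = 13/243 / 316/1701 = 91/316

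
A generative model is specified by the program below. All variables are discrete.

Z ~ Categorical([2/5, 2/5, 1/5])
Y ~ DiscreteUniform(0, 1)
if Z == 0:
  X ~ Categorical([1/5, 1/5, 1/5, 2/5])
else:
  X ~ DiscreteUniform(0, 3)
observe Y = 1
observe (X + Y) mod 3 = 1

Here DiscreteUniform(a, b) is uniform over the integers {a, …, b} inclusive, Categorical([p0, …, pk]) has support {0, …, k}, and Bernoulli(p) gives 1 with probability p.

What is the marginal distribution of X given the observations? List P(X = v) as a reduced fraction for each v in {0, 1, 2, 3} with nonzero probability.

Enumerate traces; 6 have nonzero weight after conditioning:
  (Z=0, Y=1, X=0) weight 1/25
  (Z=0, Y=1, X=3) weight 2/25
  (Z=1, Y=1, X=0) weight 1/20
  (Z=1, Y=1, X=3) weight 1/20
  (Z=2, Y=1, X=0) weight 1/40
  (Z=2, Y=1, X=3) weight 1/40
Group by X:
  weight(X=0) = 23/200
  weight(X=3) = 31/200
Total weight = 23/200 + 31/200 = 27/100
P(X=0 | obs) = 23/200 / 27/100 = 23/54
P(X=3 | obs) = 31/200 / 27/100 = 31/54

P(X=0) = 23/54, P(X=3) = 31/54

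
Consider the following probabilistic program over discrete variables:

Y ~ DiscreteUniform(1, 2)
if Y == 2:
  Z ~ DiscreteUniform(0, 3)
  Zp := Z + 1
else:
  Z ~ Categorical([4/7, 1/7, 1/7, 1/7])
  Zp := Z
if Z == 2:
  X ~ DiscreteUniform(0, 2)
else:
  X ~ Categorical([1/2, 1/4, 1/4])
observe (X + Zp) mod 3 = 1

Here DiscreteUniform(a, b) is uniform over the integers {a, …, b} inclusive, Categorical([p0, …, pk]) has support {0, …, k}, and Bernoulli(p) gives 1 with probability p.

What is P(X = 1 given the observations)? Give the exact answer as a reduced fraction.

P(X = 1 | obs) = 88/233

Enumerate traces; 8 have nonzero weight after conditioning:
  (Y=1, Z=0, X=1) weight 1/14
  (Y=1, Z=1, X=0) weight 1/28
  (Y=1, Z=2, X=2) weight 1/42
  (Y=1, Z=3, X=1) weight 1/56
  (Y=2, Z=0, X=0) weight 1/16
  (Y=2, Z=1, X=2) weight 1/32
  (Y=2, Z=2, X=1) weight 1/24
  (Y=2, Z=3, X=0) weight 1/16
Group by X:
  weight(X=0) = 9/56
  weight(X=1) = 11/84
  weight(X=2) = 37/672
Total weight = 9/56 + 11/84 + 37/672 = 233/672
P(X=0 | obs) = 9/56 / 233/672 = 108/233
P(X=1 | obs) = 11/84 / 233/672 = 88/233
P(X=2 | obs) = 37/672 / 233/672 = 37/233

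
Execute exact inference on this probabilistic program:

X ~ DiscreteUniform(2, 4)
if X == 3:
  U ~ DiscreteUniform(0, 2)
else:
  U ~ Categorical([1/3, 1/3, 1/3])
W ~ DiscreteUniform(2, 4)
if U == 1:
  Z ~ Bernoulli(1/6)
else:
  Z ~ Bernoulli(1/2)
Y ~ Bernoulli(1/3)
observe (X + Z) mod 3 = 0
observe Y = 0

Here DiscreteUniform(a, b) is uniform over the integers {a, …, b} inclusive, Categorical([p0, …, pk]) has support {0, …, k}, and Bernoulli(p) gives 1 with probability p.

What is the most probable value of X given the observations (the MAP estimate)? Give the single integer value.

Enumerate traces; 18 have nonzero weight after conditioning:
  (X=2, U=0, W=2, Z=1, Y=0) weight 1/81
  (X=2, U=0, W=3, Z=1, Y=0) weight 1/81
  (X=2, U=0, W=4, Z=1, Y=0) weight 1/81
  (X=2, U=1, W=2, Z=1, Y=0) weight 1/243
  (X=2, U=1, W=3, Z=1, Y=0) weight 1/243
  (X=2, U=1, W=4, Z=1, Y=0) weight 1/243
  (X=2, U=2, W=2, Z=1, Y=0) weight 1/81
  (X=2, U=2, W=3, Z=1, Y=0) weight 1/81
  (X=3, U=0, W=2, Z=0, Y=0) weight 1/81
  … 9 more
Group by X:
  weight(X=2) = 7/81
  weight(X=3) = 11/81
Total weight = 7/81 + 11/81 = 2/9
P(X=2 | obs) = 7/81 / 2/9 = 7/18
P(X=3 | obs) = 11/81 / 2/9 = 11/18
argmax = 3

argmax_v P(X = v | obs) = 3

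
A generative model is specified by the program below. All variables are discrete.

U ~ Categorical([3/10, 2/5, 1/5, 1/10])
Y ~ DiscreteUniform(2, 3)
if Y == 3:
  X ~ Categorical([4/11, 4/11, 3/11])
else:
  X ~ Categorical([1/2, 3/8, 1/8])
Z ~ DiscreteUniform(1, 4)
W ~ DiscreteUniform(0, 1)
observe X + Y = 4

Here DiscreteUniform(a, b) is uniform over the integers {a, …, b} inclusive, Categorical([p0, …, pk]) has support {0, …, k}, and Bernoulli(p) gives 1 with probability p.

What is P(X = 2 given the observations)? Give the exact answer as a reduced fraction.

Enumerate traces; 64 have nonzero weight after conditioning:
  (U=0, Y=2, X=2, Z=1, W=0) weight 3/1280
  (U=0, Y=2, X=2, Z=1, W=1) weight 3/1280
  (U=0, Y=2, X=2, Z=2, W=0) weight 3/1280
  (U=0, Y=2, X=2, Z=2, W=1) weight 3/1280
  (U=0, Y=2, X=2, Z=3, W=0) weight 3/1280
  (U=0, Y=2, X=2, Z=3, W=1) weight 3/1280
  (U=0, Y=2, X=2, Z=4, W=0) weight 3/1280
  (U=0, Y=2, X=2, Z=4, W=1) weight 3/1280
  (U=0, Y=3, X=1, Z=1, W=0) weight 3/440
  … 55 more
Group by X:
  weight(X=1) = 2/11
  weight(X=2) = 1/16
Total weight = 2/11 + 1/16 = 43/176
P(X=1 | obs) = 2/11 / 43/176 = 32/43
P(X=2 | obs) = 1/16 / 43/176 = 11/43

P(X = 2 | obs) = 11/43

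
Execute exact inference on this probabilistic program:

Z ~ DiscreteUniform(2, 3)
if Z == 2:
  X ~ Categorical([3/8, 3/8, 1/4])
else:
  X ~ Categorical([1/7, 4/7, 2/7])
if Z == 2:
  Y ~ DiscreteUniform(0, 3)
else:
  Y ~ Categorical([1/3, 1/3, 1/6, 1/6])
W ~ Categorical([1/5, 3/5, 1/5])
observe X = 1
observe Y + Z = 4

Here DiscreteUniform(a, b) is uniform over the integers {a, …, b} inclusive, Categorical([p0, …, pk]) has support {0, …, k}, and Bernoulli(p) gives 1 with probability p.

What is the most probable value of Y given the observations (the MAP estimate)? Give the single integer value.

argmax_v P(Y = v | obs) = 1

Enumerate traces; 6 have nonzero weight after conditioning:
  (Z=2, X=1, Y=2, W=0) weight 3/320
  (Z=2, X=1, Y=2, W=1) weight 9/320
  (Z=2, X=1, Y=2, W=2) weight 3/320
  (Z=3, X=1, Y=1, W=0) weight 2/105
  (Z=3, X=1, Y=1, W=1) weight 2/35
  (Z=3, X=1, Y=1, W=2) weight 2/105
Group by Y:
  weight(Y=1) = 2/21
  weight(Y=2) = 3/64
Total weight = 2/21 + 3/64 = 191/1344
P(Y=1 | obs) = 2/21 / 191/1344 = 128/191
P(Y=2 | obs) = 3/64 / 191/1344 = 63/191
argmax = 1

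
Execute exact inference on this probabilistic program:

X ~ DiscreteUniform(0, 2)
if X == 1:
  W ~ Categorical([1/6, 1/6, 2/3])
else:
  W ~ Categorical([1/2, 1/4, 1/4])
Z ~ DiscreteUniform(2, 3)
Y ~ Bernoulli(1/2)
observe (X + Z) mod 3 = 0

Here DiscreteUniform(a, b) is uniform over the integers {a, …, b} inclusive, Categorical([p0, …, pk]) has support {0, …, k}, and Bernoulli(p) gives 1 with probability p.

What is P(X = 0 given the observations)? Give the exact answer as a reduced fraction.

P(X = 0 | obs) = 1/2

Enumerate traces; 12 have nonzero weight after conditioning:
  (X=0, W=0, Z=3, Y=0) weight 1/24
  (X=0, W=0, Z=3, Y=1) weight 1/24
  (X=0, W=1, Z=3, Y=0) weight 1/48
  (X=0, W=1, Z=3, Y=1) weight 1/48
  (X=0, W=2, Z=3, Y=0) weight 1/48
  (X=0, W=2, Z=3, Y=1) weight 1/48
  (X=1, W=0, Z=2, Y=0) weight 1/72
  (X=1, W=0, Z=2, Y=1) weight 1/72
  … 4 more
Group by X:
  weight(X=0) = 1/6
  weight(X=1) = 1/6
Total weight = 1/6 + 1/6 = 1/3
P(X=0 | obs) = 1/6 / 1/3 = 1/2
P(X=1 | obs) = 1/6 / 1/3 = 1/2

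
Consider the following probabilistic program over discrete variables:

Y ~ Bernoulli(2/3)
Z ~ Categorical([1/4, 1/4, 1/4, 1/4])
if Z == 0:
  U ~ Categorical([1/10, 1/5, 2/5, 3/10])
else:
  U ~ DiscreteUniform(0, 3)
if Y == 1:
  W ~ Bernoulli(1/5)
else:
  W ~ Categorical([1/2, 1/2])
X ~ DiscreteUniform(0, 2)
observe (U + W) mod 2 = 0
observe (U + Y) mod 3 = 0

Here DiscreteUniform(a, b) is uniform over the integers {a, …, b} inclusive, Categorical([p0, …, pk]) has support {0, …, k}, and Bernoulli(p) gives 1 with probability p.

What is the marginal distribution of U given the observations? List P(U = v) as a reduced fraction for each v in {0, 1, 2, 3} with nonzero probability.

Enumerate traces; 36 have nonzero weight after conditioning:
  (Y=0, Z=0, U=0, W=0, X=0) weight 1/720
  (Y=0, Z=0, U=0, W=0, X=1) weight 1/720
  (Y=0, Z=0, U=0, W=0, X=2) weight 1/720
  (Y=0, Z=0, U=3, W=1, X=0) weight 1/240
  (Y=0, Z=0, U=3, W=1, X=1) weight 1/240
  (Y=0, Z=0, U=3, W=1, X=2) weight 1/240
  (Y=0, Z=1, U=0, W=0, X=0) weight 1/288
  (Y=0, Z=1, U=0, W=0, X=1) weight 1/288
  (Y=1, Z=0, U=2, W=0, X=0) weight 4/225
  … 27 more
Group by U:
  weight(U=0) = 17/480
  weight(U=2) = 23/150
  weight(U=3) = 7/160
Total weight = 17/480 + 23/150 + 7/160 = 93/400
P(U=0 | obs) = 17/480 / 93/400 = 85/558
P(U=2 | obs) = 23/150 / 93/400 = 184/279
P(U=3 | obs) = 7/160 / 93/400 = 35/186

P(U=0) = 85/558, P(U=2) = 184/279, P(U=3) = 35/186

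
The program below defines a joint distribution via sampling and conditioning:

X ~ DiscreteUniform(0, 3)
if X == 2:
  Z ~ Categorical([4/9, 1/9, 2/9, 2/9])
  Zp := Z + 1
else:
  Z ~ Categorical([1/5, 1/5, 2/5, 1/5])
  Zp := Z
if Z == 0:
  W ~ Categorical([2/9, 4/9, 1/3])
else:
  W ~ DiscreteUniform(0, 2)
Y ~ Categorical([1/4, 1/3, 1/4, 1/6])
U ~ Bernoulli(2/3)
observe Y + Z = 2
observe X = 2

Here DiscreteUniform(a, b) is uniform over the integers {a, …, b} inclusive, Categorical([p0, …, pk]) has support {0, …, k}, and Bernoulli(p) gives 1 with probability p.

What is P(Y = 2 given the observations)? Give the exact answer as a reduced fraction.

P(Y = 2 | obs) = 6/11

Enumerate traces; 18 have nonzero weight after conditioning:
  (X=2, Z=0, W=0, Y=2, U=0) weight 1/486
  (X=2, Z=0, W=0, Y=2, U=1) weight 1/243
  (X=2, Z=0, W=1, Y=2, U=0) weight 1/243
  (X=2, Z=0, W=1, Y=2, U=1) weight 2/243
  (X=2, Z=0, W=2, Y=2, U=0) weight 1/324
  (X=2, Z=0, W=2, Y=2, U=1) weight 1/162
  (X=2, Z=1, W=0, Y=1, U=0) weight 1/972
  (X=2, Z=1, W=0, Y=1, U=1) weight 1/486
  (X=2, Z=2, W=0, Y=0, U=0) weight 1/648
  … 9 more
Group by Y:
  weight(Y=0) = 1/72
  weight(Y=1) = 1/108
  weight(Y=2) = 1/36
Total weight = 1/72 + 1/108 + 1/36 = 11/216
P(Y=0 | obs) = 1/72 / 11/216 = 3/11
P(Y=1 | obs) = 1/108 / 11/216 = 2/11
P(Y=2 | obs) = 1/36 / 11/216 = 6/11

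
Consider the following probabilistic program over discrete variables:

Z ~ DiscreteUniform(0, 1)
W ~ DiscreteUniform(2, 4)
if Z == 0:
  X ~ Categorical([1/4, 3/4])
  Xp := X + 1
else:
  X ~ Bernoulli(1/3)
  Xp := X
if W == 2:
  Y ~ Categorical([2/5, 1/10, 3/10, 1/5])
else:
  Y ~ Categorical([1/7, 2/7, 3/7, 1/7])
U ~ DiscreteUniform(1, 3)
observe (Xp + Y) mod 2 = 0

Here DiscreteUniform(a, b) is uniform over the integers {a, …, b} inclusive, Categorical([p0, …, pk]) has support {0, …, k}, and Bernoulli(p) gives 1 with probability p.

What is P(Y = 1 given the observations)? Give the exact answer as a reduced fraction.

Enumerate traces; 72 have nonzero weight after conditioning:
  (Z=0, W=2, X=0, Y=1, U=1) weight 1/720
  (Z=0, W=2, X=0, Y=1, U=2) weight 1/720
  (Z=0, W=2, X=0, Y=1, U=3) weight 1/720
  (Z=0, W=2, X=0, Y=3, U=1) weight 1/360
  (Z=0, W=2, X=0, Y=3, U=2) weight 1/360
  (Z=0, W=2, X=0, Y=3, U=3) weight 1/360
  (Z=0, W=2, X=1, Y=0, U=1) weight 1/60
  (Z=0, W=2, X=1, Y=0, U=2) weight 1/60
  (Z=0, W=2, X=1, Y=2, U=1) weight 1/80
  … 63 more
Group by Y:
  weight(Y=0) = 17/105
  weight(Y=1) = 47/720
  weight(Y=2) = 153/560
  weight(Y=3) = 17/360
Total weight = 17/105 + 47/720 + 153/560 + 17/360 = 23/42
P(Y=0 | obs) = 17/105 / 23/42 = 34/115
P(Y=1 | obs) = 47/720 / 23/42 = 329/2760
P(Y=2 | obs) = 153/560 / 23/42 = 459/920
P(Y=3 | obs) = 17/360 / 23/42 = 119/1380

P(Y = 1 | obs) = 329/2760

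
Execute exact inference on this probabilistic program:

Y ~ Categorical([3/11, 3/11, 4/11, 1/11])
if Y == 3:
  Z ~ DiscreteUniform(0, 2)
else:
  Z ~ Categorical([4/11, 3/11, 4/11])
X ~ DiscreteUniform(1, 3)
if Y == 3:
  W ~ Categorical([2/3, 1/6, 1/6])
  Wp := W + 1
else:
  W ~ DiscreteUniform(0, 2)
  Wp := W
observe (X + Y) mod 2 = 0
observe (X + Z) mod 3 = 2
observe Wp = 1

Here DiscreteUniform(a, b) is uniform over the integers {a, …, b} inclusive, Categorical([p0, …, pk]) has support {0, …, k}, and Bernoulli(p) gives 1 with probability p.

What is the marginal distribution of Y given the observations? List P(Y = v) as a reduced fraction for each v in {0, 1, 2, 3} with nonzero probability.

P(Y=0) = 36/191, P(Y=1) = 63/191, P(Y=2) = 48/191, P(Y=3) = 44/191

Enumerate traces; 6 have nonzero weight after conditioning:
  (Y=0, Z=0, X=2, W=1) weight 4/363
  (Y=1, Z=1, X=1, W=1) weight 1/121
  (Y=1, Z=2, X=3, W=1) weight 4/363
  (Y=2, Z=0, X=2, W=1) weight 16/1089
  (Y=3, Z=1, X=1, W=0) weight 2/297
  (Y=3, Z=2, X=3, W=0) weight 2/297
Group by Y:
  weight(Y=0) = 4/363
  weight(Y=1) = 7/363
  weight(Y=2) = 16/1089
  weight(Y=3) = 4/297
Total weight = 4/363 + 7/363 + 16/1089 + 4/297 = 191/3267
P(Y=0 | obs) = 4/363 / 191/3267 = 36/191
P(Y=1 | obs) = 7/363 / 191/3267 = 63/191
P(Y=2 | obs) = 16/1089 / 191/3267 = 48/191
P(Y=3 | obs) = 4/297 / 191/3267 = 44/191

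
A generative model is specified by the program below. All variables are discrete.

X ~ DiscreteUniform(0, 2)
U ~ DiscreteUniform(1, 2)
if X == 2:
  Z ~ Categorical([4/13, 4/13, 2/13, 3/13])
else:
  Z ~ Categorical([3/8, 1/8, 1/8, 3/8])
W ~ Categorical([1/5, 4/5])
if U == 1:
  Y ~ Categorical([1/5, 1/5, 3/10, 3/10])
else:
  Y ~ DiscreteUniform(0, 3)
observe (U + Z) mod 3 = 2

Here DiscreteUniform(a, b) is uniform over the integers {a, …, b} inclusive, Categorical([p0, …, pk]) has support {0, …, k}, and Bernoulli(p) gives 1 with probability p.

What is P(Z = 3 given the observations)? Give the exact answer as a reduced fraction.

P(Z = 3 | obs) = 17/45

Enumerate traces; 72 have nonzero weight after conditioning:
  (X=0, U=1, Z=1, W=0, Y=0) weight 1/1200
  (X=0, U=1, Z=1, W=0, Y=1) weight 1/1200
  (X=0, U=1, Z=1, W=0, Y=2) weight 1/800
  (X=0, U=1, Z=1, W=0, Y=3) weight 1/800
  (X=0, U=1, Z=1, W=1, Y=0) weight 1/300
  (X=0, U=1, Z=1, W=1, Y=1) weight 1/300
  (X=0, U=1, Z=1, W=1, Y=2) weight 1/200
  (X=0, U=1, Z=1, W=1, Y=3) weight 1/200
  (X=0, U=2, Z=0, W=0, Y=0) weight 1/320
  (X=0, U=2, Z=3, W=0, Y=0) weight 1/320
  … 62 more
Group by Z:
  weight(Z=0) = 55/312
  weight(Z=1) = 29/312
  weight(Z=3) = 17/104
Total weight = 55/312 + 29/312 + 17/104 = 45/104
P(Z=0 | obs) = 55/312 / 45/104 = 11/27
P(Z=1 | obs) = 29/312 / 45/104 = 29/135
P(Z=3 | obs) = 17/104 / 45/104 = 17/45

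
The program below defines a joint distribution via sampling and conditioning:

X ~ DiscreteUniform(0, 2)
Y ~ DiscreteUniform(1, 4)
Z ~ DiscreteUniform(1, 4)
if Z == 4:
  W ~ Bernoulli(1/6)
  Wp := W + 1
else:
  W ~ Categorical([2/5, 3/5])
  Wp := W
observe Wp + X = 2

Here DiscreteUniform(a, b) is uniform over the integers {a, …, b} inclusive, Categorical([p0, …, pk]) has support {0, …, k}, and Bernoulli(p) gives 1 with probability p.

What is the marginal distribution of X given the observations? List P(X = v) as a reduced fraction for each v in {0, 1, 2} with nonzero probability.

Enumerate traces; 32 have nonzero weight after conditioning:
  (X=0, Y=1, Z=4, W=1) weight 1/288
  (X=0, Y=2, Z=4, W=1) weight 1/288
  (X=0, Y=3, Z=4, W=1) weight 1/288
  (X=0, Y=4, Z=4, W=1) weight 1/288
  (X=1, Y=1, Z=1, W=1) weight 1/80
  (X=1, Y=1, Z=2, W=1) weight 1/80
  (X=1, Y=1, Z=3, W=1) weight 1/80
  (X=1, Y=1, Z=4, W=0) weight 5/288
  (X=2, Y=1, Z=1, W=0) weight 1/120
  … 23 more
Group by X:
  weight(X=0) = 1/72
  weight(X=1) = 79/360
  weight(X=2) = 1/10
Total weight = 1/72 + 79/360 + 1/10 = 1/3
P(X=0 | obs) = 1/72 / 1/3 = 1/24
P(X=1 | obs) = 79/360 / 1/3 = 79/120
P(X=2 | obs) = 1/10 / 1/3 = 3/10

P(X=0) = 1/24, P(X=1) = 79/120, P(X=2) = 3/10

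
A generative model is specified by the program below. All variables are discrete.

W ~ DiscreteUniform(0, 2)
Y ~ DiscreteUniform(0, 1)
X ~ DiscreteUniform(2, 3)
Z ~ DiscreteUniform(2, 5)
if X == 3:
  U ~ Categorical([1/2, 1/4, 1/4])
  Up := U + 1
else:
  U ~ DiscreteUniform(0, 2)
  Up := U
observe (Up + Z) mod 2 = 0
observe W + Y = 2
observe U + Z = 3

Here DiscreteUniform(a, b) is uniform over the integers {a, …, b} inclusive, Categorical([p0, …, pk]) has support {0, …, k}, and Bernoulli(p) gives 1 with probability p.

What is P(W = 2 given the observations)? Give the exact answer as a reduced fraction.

P(W = 2 | obs) = 1/2

Enumerate traces; 4 have nonzero weight after conditioning:
  (W=1, Y=1, X=3, Z=2, U=1) weight 1/192
  (W=1, Y=1, X=3, Z=3, U=0) weight 1/96
  (W=2, Y=0, X=3, Z=2, U=1) weight 1/192
  (W=2, Y=0, X=3, Z=3, U=0) weight 1/96
Group by W:
  weight(W=1) = 1/64
  weight(W=2) = 1/64
Total weight = 1/64 + 1/64 = 1/32
P(W=1 | obs) = 1/64 / 1/32 = 1/2
P(W=2 | obs) = 1/64 / 1/32 = 1/2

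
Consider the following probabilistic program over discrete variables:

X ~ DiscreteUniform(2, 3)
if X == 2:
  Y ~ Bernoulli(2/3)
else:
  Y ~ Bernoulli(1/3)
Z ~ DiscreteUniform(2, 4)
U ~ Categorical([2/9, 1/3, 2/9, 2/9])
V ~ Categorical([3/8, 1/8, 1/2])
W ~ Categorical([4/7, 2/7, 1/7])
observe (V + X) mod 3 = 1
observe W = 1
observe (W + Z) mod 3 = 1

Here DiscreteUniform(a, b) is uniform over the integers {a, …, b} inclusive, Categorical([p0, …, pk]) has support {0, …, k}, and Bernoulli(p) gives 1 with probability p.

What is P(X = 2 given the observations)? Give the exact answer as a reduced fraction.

P(X = 2 | obs) = 4/5

Enumerate traces; 16 have nonzero weight after conditioning:
  (X=2, Y=0, Z=3, U=0, V=2, W=1) weight 1/567
  (X=2, Y=0, Z=3, U=1, V=2, W=1) weight 1/378
  (X=2, Y=0, Z=3, U=2, V=2, W=1) weight 1/567
  (X=2, Y=0, Z=3, U=3, V=2, W=1) weight 1/567
  (X=2, Y=1, Z=3, U=0, V=2, W=1) weight 2/567
  (X=2, Y=1, Z=3, U=1, V=2, W=1) weight 1/189
  (X=2, Y=1, Z=3, U=2, V=2, W=1) weight 2/567
  (X=2, Y=1, Z=3, U=3, V=2, W=1) weight 2/567
  (X=3, Y=0, Z=3, U=0, V=1, W=1) weight 1/1134
  … 7 more
Group by X:
  weight(X=2) = 1/42
  weight(X=3) = 1/168
Total weight = 1/42 + 1/168 = 5/168
P(X=2 | obs) = 1/42 / 5/168 = 4/5
P(X=3 | obs) = 1/168 / 5/168 = 1/5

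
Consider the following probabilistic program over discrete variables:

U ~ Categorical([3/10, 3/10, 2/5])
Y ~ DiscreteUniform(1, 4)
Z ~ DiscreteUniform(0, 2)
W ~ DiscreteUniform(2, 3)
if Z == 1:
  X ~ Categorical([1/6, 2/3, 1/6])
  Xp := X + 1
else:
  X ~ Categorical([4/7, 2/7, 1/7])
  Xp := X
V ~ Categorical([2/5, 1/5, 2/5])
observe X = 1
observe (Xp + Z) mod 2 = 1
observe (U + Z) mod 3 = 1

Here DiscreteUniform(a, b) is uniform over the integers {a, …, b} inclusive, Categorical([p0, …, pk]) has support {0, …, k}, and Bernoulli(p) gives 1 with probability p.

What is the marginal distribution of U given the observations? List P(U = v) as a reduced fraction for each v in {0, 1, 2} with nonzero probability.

P(U=0) = 1/2, P(U=1) = 3/14, P(U=2) = 2/7

Enumerate traces; 72 have nonzero weight after conditioning:
  (U=0, Y=1, Z=1, W=2, X=1, V=0) weight 1/300
  (U=0, Y=1, Z=1, W=2, X=1, V=1) weight 1/600
  (U=0, Y=1, Z=1, W=2, X=1, V=2) weight 1/300
  (U=0, Y=1, Z=1, W=3, X=1, V=0) weight 1/300
  (U=0, Y=1, Z=1, W=3, X=1, V=1) weight 1/600
  (U=0, Y=1, Z=1, W=3, X=1, V=2) weight 1/300
  (U=0, Y=2, Z=1, W=2, X=1, V=0) weight 1/300
  (U=0, Y=2, Z=1, W=2, X=1, V=1) weight 1/600
  (U=1, Y=1, Z=0, W=2, X=1, V=0) weight 1/700
  (U=2, Y=1, Z=2, W=2, X=1, V=0) weight 1/525
  … 62 more
Group by U:
  weight(U=0) = 1/15
  weight(U=1) = 1/35
  weight(U=2) = 4/105
Total weight = 1/15 + 1/35 + 4/105 = 2/15
P(U=0 | obs) = 1/15 / 2/15 = 1/2
P(U=1 | obs) = 1/35 / 2/15 = 3/14
P(U=2 | obs) = 4/105 / 2/15 = 2/7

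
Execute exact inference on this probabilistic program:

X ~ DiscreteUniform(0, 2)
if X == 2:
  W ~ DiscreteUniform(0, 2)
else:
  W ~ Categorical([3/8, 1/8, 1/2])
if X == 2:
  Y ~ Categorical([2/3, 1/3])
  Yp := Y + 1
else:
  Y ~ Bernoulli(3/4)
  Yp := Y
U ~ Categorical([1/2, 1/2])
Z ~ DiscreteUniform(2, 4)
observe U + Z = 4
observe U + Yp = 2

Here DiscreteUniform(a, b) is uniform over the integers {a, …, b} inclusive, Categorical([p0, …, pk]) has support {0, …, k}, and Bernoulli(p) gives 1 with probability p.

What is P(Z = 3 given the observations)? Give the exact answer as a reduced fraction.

Enumerate traces; 12 have nonzero weight after conditioning:
  (X=0, W=0, Y=1, U=1, Z=3) weight 1/64
  (X=0, W=1, Y=1, U=1, Z=3) weight 1/192
  (X=0, W=2, Y=1, U=1, Z=3) weight 1/48
  (X=1, W=0, Y=1, U=1, Z=3) weight 1/64
  (X=1, W=1, Y=1, U=1, Z=3) weight 1/192
  (X=1, W=2, Y=1, U=1, Z=3) weight 1/48
  (X=2, W=0, Y=0, U=1, Z=3) weight 1/81
  (X=2, W=0, Y=1, U=0, Z=4) weight 1/162
  … 4 more
Group by Z:
  weight(Z=3) = 13/108
  weight(Z=4) = 1/54
Total weight = 13/108 + 1/54 = 5/36
P(Z=3 | obs) = 13/108 / 5/36 = 13/15
P(Z=4 | obs) = 1/54 / 5/36 = 2/15

P(Z = 3 | obs) = 13/15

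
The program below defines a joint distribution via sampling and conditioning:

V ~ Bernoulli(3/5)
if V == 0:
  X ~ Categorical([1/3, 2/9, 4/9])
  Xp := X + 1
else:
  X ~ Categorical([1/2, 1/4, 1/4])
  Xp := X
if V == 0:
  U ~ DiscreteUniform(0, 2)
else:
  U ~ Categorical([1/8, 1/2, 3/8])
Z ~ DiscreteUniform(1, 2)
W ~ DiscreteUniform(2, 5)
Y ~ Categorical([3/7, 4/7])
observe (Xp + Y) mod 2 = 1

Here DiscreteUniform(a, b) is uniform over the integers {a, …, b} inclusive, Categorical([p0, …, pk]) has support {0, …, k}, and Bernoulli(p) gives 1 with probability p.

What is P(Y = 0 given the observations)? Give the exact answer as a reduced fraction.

P(Y = 0 | obs) = 249/637

Enumerate traces; 144 have nonzero weight after conditioning:
  (V=0, X=0, U=0, Z=1, W=2, Y=0) weight 1/420
  (V=0, X=0, U=0, Z=1, W=3, Y=0) weight 1/420
  (V=0, X=0, U=0, Z=1, W=4, Y=0) weight 1/420
  (V=0, X=0, U=0, Z=1, W=5, Y=0) weight 1/420
  (V=0, X=0, U=0, Z=2, W=2, Y=0) weight 1/420
  (V=0, X=0, U=0, Z=2, W=3, Y=0) weight 1/420
  (V=0, X=0, U=0, Z=2, W=4, Y=0) weight 1/420
  (V=0, X=0, U=0, Z=2, W=5, Y=0) weight 1/420
  (V=0, X=1, U=0, Z=1, W=2, Y=1) weight 2/945
  … 135 more
Group by Y:
  weight(Y=0) = 83/420
  weight(Y=1) = 97/315
Total weight = 83/420 + 97/315 = 91/180
P(Y=0 | obs) = 83/420 / 91/180 = 249/637
P(Y=1 | obs) = 97/315 / 91/180 = 388/637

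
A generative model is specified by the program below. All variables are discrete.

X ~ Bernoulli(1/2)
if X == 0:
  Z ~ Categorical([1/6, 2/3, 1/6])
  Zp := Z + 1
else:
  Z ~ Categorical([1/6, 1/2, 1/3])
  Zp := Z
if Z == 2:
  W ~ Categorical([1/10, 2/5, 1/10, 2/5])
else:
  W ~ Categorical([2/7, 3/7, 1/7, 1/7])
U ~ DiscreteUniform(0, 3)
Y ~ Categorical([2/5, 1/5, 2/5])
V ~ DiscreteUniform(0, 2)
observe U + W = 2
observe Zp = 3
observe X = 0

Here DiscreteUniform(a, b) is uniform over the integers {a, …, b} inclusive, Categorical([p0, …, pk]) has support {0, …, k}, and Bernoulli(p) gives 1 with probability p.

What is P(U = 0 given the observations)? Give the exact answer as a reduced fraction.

Enumerate traces; 27 have nonzero weight after conditioning:
  (X=0, Z=2, W=0, U=2, Y=0, V=0) weight 1/3600
  (X=0, Z=2, W=0, U=2, Y=0, V=1) weight 1/3600
  (X=0, Z=2, W=0, U=2, Y=0, V=2) weight 1/3600
  (X=0, Z=2, W=0, U=2, Y=1, V=0) weight 1/7200
  (X=0, Z=2, W=0, U=2, Y=1, V=1) weight 1/7200
  (X=0, Z=2, W=0, U=2, Y=1, V=2) weight 1/7200
  (X=0, Z=2, W=0, U=2, Y=2, V=0) weight 1/3600
  (X=0, Z=2, W=0, U=2, Y=2, V=1) weight 1/3600
  (X=0, Z=2, W=1, U=1, Y=0, V=0) weight 1/900
  (X=0, Z=2, W=2, U=0, Y=0, V=0) weight 1/3600
  … 17 more
Group by U:
  weight(U=0) = 1/480
  weight(U=1) = 1/120
  weight(U=2) = 1/480
Total weight = 1/480 + 1/120 + 1/480 = 1/80
P(U=0 | obs) = 1/480 / 1/80 = 1/6
P(U=1 | obs) = 1/120 / 1/80 = 2/3
P(U=2 | obs) = 1/480 / 1/80 = 1/6

P(U = 0 | obs) = 1/6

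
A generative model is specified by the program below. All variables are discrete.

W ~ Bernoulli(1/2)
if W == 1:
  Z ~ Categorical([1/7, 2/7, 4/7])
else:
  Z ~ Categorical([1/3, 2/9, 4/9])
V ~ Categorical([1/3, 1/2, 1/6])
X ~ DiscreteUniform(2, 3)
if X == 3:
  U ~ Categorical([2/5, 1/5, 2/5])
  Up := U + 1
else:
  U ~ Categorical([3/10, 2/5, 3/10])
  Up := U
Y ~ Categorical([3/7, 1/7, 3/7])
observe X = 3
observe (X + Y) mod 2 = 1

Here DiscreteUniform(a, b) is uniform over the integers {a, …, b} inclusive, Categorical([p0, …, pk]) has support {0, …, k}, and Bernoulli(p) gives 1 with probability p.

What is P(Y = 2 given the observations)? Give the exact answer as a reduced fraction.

Enumerate traces; 108 have nonzero weight after conditioning:
  (W=0, Z=0, V=0, X=3, U=0, Y=0) weight 1/210
  (W=0, Z=0, V=0, X=3, U=0, Y=2) weight 1/210
  (W=0, Z=0, V=0, X=3, U=1, Y=0) weight 1/420
  (W=0, Z=0, V=0, X=3, U=1, Y=2) weight 1/420
  (W=0, Z=0, V=0, X=3, U=2, Y=0) weight 1/210
  (W=0, Z=0, V=0, X=3, U=2, Y=2) weight 1/210
  (W=0, Z=0, V=1, X=3, U=0, Y=0) weight 1/140
  (W=0, Z=0, V=1, X=3, U=0, Y=2) weight 1/140
  … 100 more
Group by Y:
  weight(Y=0) = 3/14
  weight(Y=2) = 3/14
Total weight = 3/14 + 3/14 = 3/7
P(Y=0 | obs) = 3/14 / 3/7 = 1/2
P(Y=2 | obs) = 3/14 / 3/7 = 1/2

P(Y = 2 | obs) = 1/2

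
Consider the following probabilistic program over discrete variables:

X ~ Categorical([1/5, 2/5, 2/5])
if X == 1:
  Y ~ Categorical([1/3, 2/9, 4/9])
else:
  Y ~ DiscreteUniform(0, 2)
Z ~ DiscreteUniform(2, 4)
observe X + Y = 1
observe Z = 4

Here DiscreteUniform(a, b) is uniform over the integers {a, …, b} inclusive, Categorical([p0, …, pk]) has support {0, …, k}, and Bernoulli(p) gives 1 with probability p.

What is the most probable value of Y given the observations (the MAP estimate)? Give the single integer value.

Enumerate traces; 2 have nonzero weight after conditioning:
  (X=0, Y=1, Z=4) weight 1/45
  (X=1, Y=0, Z=4) weight 2/45
Group by Y:
  weight(Y=0) = 2/45
  weight(Y=1) = 1/45
Total weight = 2/45 + 1/45 = 1/15
P(Y=0 | obs) = 2/45 / 1/15 = 2/3
P(Y=1 | obs) = 1/45 / 1/15 = 1/3
argmax = 0

argmax_v P(Y = v | obs) = 0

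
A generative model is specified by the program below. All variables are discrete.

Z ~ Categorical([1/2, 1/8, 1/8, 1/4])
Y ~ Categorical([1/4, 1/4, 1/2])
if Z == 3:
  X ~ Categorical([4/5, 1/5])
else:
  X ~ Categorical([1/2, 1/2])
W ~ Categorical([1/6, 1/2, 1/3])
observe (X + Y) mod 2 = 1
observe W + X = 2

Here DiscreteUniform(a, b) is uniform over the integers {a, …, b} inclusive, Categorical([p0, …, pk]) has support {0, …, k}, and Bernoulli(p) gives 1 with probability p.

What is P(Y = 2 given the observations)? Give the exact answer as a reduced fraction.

Enumerate traces; 12 have nonzero weight after conditioning:
  (Z=0, Y=0, X=1, W=1) weight 1/32
  (Z=0, Y=1, X=0, W=2) weight 1/48
  (Z=0, Y=2, X=1, W=1) weight 1/16
  (Z=1, Y=0, X=1, W=1) weight 1/128
  (Z=1, Y=1, X=0, W=2) weight 1/192
  (Z=1, Y=2, X=1, W=1) weight 1/64
  (Z=2, Y=0, X=1, W=1) weight 1/128
  (Z=2, Y=1, X=0, W=2) weight 1/192
  … 4 more
Group by Y:
  weight(Y=0) = 17/320
  weight(Y=1) = 23/480
  weight(Y=2) = 17/160
Total weight = 17/320 + 23/480 + 17/160 = 199/960
P(Y=0 | obs) = 17/320 / 199/960 = 51/199
P(Y=1 | obs) = 23/480 / 199/960 = 46/199
P(Y=2 | obs) = 17/160 / 199/960 = 102/199

P(Y = 2 | obs) = 102/199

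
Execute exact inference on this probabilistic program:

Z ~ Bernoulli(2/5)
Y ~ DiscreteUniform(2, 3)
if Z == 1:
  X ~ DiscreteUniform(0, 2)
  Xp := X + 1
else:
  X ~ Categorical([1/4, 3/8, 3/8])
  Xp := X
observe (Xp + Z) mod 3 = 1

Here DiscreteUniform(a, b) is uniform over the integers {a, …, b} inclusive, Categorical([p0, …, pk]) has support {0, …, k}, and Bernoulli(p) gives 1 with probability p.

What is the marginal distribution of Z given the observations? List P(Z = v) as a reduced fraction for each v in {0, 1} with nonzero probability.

Enumerate traces; 4 have nonzero weight after conditioning:
  (Z=0, Y=2, X=1) weight 9/80
  (Z=0, Y=3, X=1) weight 9/80
  (Z=1, Y=2, X=2) weight 1/15
  (Z=1, Y=3, X=2) weight 1/15
Group by Z:
  weight(Z=0) = 9/40
  weight(Z=1) = 2/15
Total weight = 9/40 + 2/15 = 43/120
P(Z=0 | obs) = 9/40 / 43/120 = 27/43
P(Z=1 | obs) = 2/15 / 43/120 = 16/43

P(Z=0) = 27/43, P(Z=1) = 16/43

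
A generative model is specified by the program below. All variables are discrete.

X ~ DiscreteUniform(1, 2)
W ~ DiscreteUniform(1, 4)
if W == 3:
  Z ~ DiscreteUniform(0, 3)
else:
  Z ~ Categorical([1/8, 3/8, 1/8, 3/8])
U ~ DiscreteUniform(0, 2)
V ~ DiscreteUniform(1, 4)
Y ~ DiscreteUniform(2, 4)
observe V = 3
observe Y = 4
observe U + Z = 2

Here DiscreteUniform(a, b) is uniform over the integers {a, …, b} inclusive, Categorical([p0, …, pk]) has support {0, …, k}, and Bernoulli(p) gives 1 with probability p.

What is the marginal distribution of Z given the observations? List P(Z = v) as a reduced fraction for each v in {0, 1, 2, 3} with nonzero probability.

Enumerate traces; 24 have nonzero weight after conditioning:
  (X=1, W=1, Z=0, U=2, V=3, Y=4) weight 1/2304
  (X=1, W=1, Z=1, U=1, V=3, Y=4) weight 1/768
  (X=1, W=1, Z=2, U=0, V=3, Y=4) weight 1/2304
  (X=1, W=2, Z=0, U=2, V=3, Y=4) weight 1/2304
  (X=1, W=2, Z=1, U=1, V=3, Y=4) weight 1/768
  (X=1, W=2, Z=2, U=0, V=3, Y=4) weight 1/2304
  (X=1, W=3, Z=0, U=2, V=3, Y=4) weight 1/1152
  (X=1, W=3, Z=1, U=1, V=3, Y=4) weight 1/1152
  … 16 more
Group by Z:
  weight(Z=0) = 5/1152
  weight(Z=1) = 11/1152
  weight(Z=2) = 5/1152
Total weight = 5/1152 + 11/1152 + 5/1152 = 7/384
P(Z=0 | obs) = 5/1152 / 7/384 = 5/21
P(Z=1 | obs) = 11/1152 / 7/384 = 11/21
P(Z=2 | obs) = 5/1152 / 7/384 = 5/21

P(Z=0) = 5/21, P(Z=1) = 11/21, P(Z=2) = 5/21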